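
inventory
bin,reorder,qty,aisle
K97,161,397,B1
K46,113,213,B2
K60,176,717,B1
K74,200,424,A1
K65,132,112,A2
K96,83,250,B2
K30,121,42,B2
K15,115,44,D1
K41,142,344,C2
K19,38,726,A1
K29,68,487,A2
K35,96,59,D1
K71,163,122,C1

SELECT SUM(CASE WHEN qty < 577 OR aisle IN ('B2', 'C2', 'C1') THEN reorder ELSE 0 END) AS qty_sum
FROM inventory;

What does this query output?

1394

bin=K97: ✓ → 161
bin=K46: ✓ → 113
bin=K60: ✗
bin=K74: ✓ → 200
bin=K65: ✓ → 132
bin=K96: ✓ → 83
bin=K30: ✓ → 121
bin=K15: ✓ → 115
bin=K41: ✓ → 142
bin=K19: ✗
bin=K29: ✓ → 68
bin=K35: ✓ → 96
bin=K71: ✓ → 163
qty_sum = 161 + 113 + 200 + 132 + 83 + 121 + 115 + 142 + 68 + 96 + 163 = 1394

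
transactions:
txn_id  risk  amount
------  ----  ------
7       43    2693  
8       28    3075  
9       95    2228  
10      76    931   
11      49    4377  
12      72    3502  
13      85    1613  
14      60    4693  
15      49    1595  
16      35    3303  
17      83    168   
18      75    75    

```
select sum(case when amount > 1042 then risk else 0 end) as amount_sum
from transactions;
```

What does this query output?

516

txn_id=7: ✓ → 43
txn_id=8: ✓ → 28
txn_id=9: ✓ → 95
txn_id=10: ✗
txn_id=11: ✓ → 49
txn_id=12: ✓ → 72
txn_id=13: ✓ → 85
txn_id=14: ✓ → 60
txn_id=15: ✓ → 49
txn_id=16: ✓ → 35
txn_id=17: ✗
txn_id=18: ✗
amount_sum = 43 + 28 + 95 + 49 + 72 + 85 + 60 + 49 + 35 = 516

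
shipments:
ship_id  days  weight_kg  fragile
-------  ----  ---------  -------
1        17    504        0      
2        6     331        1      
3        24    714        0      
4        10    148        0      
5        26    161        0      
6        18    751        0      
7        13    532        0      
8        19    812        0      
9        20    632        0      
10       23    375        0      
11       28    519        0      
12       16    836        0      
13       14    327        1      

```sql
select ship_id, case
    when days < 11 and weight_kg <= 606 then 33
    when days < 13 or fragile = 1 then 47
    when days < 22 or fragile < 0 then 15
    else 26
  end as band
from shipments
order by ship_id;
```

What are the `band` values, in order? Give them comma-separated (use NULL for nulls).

15, 33, 26, 33, 26, 15, 15, 15, 15, 26, 26, 15, 47

ship_id=1: days < 22 or fragile < 0 → 15
ship_id=2: days < 11 and weight_kg <= 606 → 33
ship_id=3: ELSE → 26
ship_id=4: days < 11 and weight_kg <= 606 → 33
ship_id=5: ELSE → 26
ship_id=6: days < 22 or fragile < 0 → 15
ship_id=7: days < 22 or fragile < 0 → 15
ship_id=8: days < 22 or fragile < 0 → 15
ship_id=9: days < 22 or fragile < 0 → 15
ship_id=10: ELSE → 26
ship_id=11: ELSE → 26
ship_id=12: days < 22 or fragile < 0 → 15
ship_id=13: days < 13 or fragile = 1 → 47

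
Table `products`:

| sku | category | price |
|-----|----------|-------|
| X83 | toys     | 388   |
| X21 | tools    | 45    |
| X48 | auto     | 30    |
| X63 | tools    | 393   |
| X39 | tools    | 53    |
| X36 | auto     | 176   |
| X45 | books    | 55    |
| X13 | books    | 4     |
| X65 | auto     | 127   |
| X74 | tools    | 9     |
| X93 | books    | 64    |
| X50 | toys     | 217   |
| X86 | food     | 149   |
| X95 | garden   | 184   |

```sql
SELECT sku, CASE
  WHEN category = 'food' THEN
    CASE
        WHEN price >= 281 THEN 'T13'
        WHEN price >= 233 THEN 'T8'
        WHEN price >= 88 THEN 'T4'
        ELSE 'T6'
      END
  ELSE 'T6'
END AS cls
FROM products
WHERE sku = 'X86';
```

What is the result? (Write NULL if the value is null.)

T4

sku = X86: category=food, price=149.
category='food' → inner[price >= 88] → T4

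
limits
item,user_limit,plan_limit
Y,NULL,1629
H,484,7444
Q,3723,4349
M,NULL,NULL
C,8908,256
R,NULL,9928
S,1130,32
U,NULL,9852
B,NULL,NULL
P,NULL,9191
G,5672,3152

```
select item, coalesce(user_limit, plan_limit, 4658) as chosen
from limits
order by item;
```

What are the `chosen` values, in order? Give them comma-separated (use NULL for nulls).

item=B: user_limit=NULL, plan_limit=NULL, → literal 4658 → 4658
item=C: user_limit=8908 → 8908
item=G: user_limit=5672 → 5672
item=H: user_limit=484 → 484
item=M: user_limit=NULL, plan_limit=NULL, → literal 4658 → 4658
item=P: user_limit=NULL, plan_limit=9191 → 9191
item=Q: user_limit=3723 → 3723
item=R: user_limit=NULL, plan_limit=9928 → 9928
item=S: user_limit=1130 → 1130
item=U: user_limit=NULL, plan_limit=9852 → 9852
item=Y: user_limit=NULL, plan_limit=1629 → 1629

4658, 8908, 5672, 484, 4658, 9191, 3723, 9928, 1130, 9852, 1629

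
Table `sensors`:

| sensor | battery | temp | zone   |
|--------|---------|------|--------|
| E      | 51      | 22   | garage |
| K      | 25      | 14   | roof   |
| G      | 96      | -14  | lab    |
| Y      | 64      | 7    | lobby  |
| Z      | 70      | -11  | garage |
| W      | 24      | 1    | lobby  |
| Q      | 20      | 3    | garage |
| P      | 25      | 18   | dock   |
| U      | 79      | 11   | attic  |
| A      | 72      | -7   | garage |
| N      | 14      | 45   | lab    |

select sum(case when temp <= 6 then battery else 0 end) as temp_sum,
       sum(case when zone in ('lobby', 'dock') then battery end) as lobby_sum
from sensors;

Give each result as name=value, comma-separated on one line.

[temp_sum: temp <= 6]
sensor=E: ✗
sensor=K: ✗
sensor=G: ✓ → 96
sensor=Y: ✗
sensor=Z: ✓ → 70
sensor=W: ✓ → 24
sensor=Q: ✓ → 20
sensor=P: ✗
sensor=U: ✗
sensor=A: ✓ → 72
sensor=N: ✗
temp_sum = 96 + 70 + 24 + 20 + 72 = 282
—
[lobby_sum: zone in ('lobby', 'dock')]
sensor=E: ✗
sensor=K: ✗
sensor=G: ✗
sensor=Y: ✓ → 64
sensor=Z: ✗
sensor=W: ✓ → 24
sensor=Q: ✗
sensor=P: ✓ → 25
sensor=U: ✗
sensor=A: ✗
sensor=N: ✗
lobby_sum = 64 + 24 + 25 = 113

temp_sum=282, lobby_sum=113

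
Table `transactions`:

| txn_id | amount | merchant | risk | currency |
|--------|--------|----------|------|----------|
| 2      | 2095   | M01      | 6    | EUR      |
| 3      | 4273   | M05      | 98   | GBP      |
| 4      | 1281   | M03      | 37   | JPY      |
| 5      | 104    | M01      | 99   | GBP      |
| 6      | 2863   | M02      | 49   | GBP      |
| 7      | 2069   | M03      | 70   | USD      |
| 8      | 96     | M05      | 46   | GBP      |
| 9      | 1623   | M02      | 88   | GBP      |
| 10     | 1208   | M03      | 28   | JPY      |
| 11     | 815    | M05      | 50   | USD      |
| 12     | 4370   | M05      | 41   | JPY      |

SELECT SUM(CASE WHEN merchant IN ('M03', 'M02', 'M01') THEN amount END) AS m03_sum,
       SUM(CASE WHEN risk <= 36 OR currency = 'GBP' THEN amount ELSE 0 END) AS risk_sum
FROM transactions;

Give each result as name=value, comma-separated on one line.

[m03_sum: merchant IN ('M03', 'M02', 'M01')]
txn_id=2: ✓ → 2095
txn_id=3: ✗
txn_id=4: ✓ → 1281
txn_id=5: ✓ → 104
txn_id=6: ✓ → 2863
txn_id=7: ✓ → 2069
txn_id=8: ✗
txn_id=9: ✓ → 1623
txn_id=10: ✓ → 1208
txn_id=11: ✗
txn_id=12: ✗
m03_sum = 2095 + 1281 + 104 + 2863 + 2069 + 1623 + 1208 = 11243
—
[risk_sum: risk <= 36 OR currency = 'GBP']
txn_id=2: ✓ → 2095
txn_id=3: ✓ → 4273
txn_id=4: ✗
txn_id=5: ✓ → 104
txn_id=6: ✓ → 2863
txn_id=7: ✗
txn_id=8: ✓ → 96
txn_id=9: ✓ → 1623
txn_id=10: ✓ → 1208
txn_id=11: ✗
txn_id=12: ✗
risk_sum = 2095 + 4273 + 104 + 2863 + 96 + 1623 + 1208 = 12262

m03_sum=11243, risk_sum=12262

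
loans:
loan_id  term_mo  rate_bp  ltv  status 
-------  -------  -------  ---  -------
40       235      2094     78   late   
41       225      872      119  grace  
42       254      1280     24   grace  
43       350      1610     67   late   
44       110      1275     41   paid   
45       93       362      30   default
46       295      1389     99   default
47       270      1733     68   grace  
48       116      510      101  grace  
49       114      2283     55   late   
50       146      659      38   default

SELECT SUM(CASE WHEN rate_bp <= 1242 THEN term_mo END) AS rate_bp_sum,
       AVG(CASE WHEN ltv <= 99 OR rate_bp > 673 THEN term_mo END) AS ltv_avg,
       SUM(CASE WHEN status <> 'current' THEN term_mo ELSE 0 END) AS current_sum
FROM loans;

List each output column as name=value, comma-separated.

rate_bp_sum=580, ltv_avg=209.2, current_sum=2208

[rate_bp_sum: rate_bp <= 1242]
loan_id=40: ✗
loan_id=41: ✓ → 225
loan_id=42: ✗
loan_id=43: ✗
loan_id=44: ✗
loan_id=45: ✓ → 93
loan_id=46: ✗
loan_id=47: ✗
loan_id=48: ✓ → 116
loan_id=49: ✗
loan_id=50: ✓ → 146
rate_bp_sum = 225 + 93 + 116 + 146 = 580
—
[ltv_avg: ltv <= 99 OR rate_bp > 673]
loan_id=40: ✓ → 235
loan_id=41: ✓ → 225
loan_id=42: ✓ → 254
loan_id=43: ✓ → 350
loan_id=44: ✓ → 110
loan_id=45: ✓ → 93
loan_id=46: ✓ → 295
loan_id=47: ✓ → 270
loan_id=48: ✗
loan_id=49: ✓ → 114
loan_id=50: ✓ → 146
ltv_avg = (235 + 225 + 254 + 350 + 110 + 93 + 295 + 270 + 114 + 146) / 10 = 209.2
—
[current_sum: status <> 'current']
loan_id=40: ✓ → 235
loan_id=41: ✓ → 225
loan_id=42: ✓ → 254
loan_id=43: ✓ → 350
loan_id=44: ✓ → 110
loan_id=45: ✓ → 93
loan_id=46: ✓ → 295
loan_id=47: ✓ → 270
loan_id=48: ✓ → 116
loan_id=49: ✓ → 114
loan_id=50: ✓ → 146
current_sum = 235 + 225 + 254 + 350 + 110 + 93 + 295 + 270 + 116 + 114 + 146 = 2208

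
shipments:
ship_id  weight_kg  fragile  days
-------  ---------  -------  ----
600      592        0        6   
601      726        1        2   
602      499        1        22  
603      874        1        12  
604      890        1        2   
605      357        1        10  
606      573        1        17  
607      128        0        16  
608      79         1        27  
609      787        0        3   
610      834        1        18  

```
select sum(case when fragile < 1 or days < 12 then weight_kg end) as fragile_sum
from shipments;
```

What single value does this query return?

ship_id=600: ✓ → 592
ship_id=601: ✓ → 726
ship_id=602: ✗
ship_id=603: ✗
ship_id=604: ✓ → 890
ship_id=605: ✓ → 357
ship_id=606: ✗
ship_id=607: ✓ → 128
ship_id=608: ✗
ship_id=609: ✓ → 787
ship_id=610: ✗
fragile_sum = 592 + 726 + 890 + 357 + 128 + 787 = 3480

3480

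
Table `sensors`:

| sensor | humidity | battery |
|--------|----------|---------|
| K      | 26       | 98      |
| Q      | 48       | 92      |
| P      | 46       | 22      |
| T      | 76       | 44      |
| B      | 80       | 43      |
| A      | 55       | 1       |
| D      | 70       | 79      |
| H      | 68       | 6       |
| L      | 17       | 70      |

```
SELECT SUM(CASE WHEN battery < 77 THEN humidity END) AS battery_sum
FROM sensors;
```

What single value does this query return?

sensor=K: ✗
sensor=Q: ✗
sensor=P: ✓ → 46
sensor=T: ✓ → 76
sensor=B: ✓ → 80
sensor=A: ✓ → 55
sensor=D: ✗
sensor=H: ✓ → 68
sensor=L: ✓ → 17
battery_sum = 46 + 76 + 80 + 55 + 68 + 17 = 342

342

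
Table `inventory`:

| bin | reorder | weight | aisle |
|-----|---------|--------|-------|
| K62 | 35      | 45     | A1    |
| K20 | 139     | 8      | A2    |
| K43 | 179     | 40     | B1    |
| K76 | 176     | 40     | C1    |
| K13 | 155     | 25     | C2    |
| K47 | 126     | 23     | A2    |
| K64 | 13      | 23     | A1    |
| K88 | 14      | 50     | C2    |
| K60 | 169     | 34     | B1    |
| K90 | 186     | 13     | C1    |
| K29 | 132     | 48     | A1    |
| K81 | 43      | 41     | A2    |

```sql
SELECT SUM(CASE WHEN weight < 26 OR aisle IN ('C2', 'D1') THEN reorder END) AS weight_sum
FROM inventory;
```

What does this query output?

bin=K62: ✗
bin=K20: ✓ → 139
bin=K43: ✗
bin=K76: ✗
bin=K13: ✓ → 155
bin=K47: ✓ → 126
bin=K64: ✓ → 13
bin=K88: ✓ → 14
bin=K60: ✗
bin=K90: ✓ → 186
bin=K29: ✗
bin=K81: ✗
weight_sum = 139 + 155 + 126 + 13 + 14 + 186 = 633

633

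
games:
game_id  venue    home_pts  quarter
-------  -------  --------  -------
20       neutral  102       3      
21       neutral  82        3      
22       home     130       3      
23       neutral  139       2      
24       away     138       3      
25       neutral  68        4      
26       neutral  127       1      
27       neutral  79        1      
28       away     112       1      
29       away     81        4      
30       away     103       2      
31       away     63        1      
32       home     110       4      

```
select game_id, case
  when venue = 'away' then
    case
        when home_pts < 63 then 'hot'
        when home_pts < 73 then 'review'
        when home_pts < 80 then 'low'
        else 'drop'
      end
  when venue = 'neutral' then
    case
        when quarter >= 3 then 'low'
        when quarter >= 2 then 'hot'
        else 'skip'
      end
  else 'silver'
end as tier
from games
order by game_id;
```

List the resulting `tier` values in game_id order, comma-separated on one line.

game_id=20: venue='neutral' → inner[quarter >= 3] → low
game_id=21: venue='neutral' → inner[quarter >= 3] → low
game_id=22: venue='home' → outer ELSE → silver
game_id=23: venue='neutral' → inner[quarter >= 2] → hot
game_id=24: venue='away' → inner[ELSE] → drop
game_id=25: venue='neutral' → inner[quarter >= 3] → low
game_id=26: venue='neutral' → inner[ELSE] → skip
game_id=27: venue='neutral' → inner[ELSE] → skip
game_id=28: venue='away' → inner[ELSE] → drop
game_id=29: venue='away' → inner[ELSE] → drop
game_id=30: venue='away' → inner[ELSE] → drop
game_id=31: venue='away' → inner[home_pts < 73] → review
game_id=32: venue='home' → outer ELSE → silver

low, low, silver, hot, drop, low, skip, skip, drop, drop, drop, review, silver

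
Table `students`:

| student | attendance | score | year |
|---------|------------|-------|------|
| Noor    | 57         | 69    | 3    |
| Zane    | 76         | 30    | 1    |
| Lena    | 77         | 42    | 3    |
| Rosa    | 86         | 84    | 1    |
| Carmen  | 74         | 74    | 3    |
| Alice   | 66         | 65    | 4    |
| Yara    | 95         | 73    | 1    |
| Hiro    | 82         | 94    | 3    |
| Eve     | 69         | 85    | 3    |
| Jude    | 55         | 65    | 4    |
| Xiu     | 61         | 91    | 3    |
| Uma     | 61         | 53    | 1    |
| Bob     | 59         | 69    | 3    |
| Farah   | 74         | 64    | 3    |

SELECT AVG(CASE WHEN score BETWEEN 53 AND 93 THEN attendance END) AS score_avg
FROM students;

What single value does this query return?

68.8181818182

student=Noor: ✓ → 57
student=Zane: ✗
student=Lena: ✗
student=Rosa: ✓ → 86
student=Carmen: ✓ → 74
student=Alice: ✓ → 66
student=Yara: ✓ → 95
student=Hiro: ✗
student=Eve: ✓ → 69
student=Jude: ✓ → 55
student=Xiu: ✓ → 61
student=Uma: ✓ → 61
student=Bob: ✓ → 59
student=Farah: ✓ → 74
score_avg = (57 + 86 + 74 + 66 + 95 + 69 + 55 + 61 + 61 + 59 + 74) / 11 = 68.8181818182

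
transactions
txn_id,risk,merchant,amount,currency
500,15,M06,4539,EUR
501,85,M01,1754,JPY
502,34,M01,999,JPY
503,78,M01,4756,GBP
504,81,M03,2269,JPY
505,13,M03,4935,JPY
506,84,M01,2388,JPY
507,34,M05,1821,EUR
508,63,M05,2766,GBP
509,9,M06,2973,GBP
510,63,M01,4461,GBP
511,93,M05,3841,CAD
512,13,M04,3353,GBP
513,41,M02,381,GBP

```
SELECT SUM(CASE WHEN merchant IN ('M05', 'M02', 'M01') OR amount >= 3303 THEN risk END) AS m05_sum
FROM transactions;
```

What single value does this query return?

616

txn_id=500: ✓ → 15
txn_id=501: ✓ → 85
txn_id=502: ✓ → 34
txn_id=503: ✓ → 78
txn_id=504: ✗
txn_id=505: ✓ → 13
txn_id=506: ✓ → 84
txn_id=507: ✓ → 34
txn_id=508: ✓ → 63
txn_id=509: ✗
txn_id=510: ✓ → 63
txn_id=511: ✓ → 93
txn_id=512: ✓ → 13
txn_id=513: ✓ → 41
m05_sum = 15 + 85 + 34 + 78 + 13 + 84 + 34 + 63 + 63 + 93 + 13 + 41 = 616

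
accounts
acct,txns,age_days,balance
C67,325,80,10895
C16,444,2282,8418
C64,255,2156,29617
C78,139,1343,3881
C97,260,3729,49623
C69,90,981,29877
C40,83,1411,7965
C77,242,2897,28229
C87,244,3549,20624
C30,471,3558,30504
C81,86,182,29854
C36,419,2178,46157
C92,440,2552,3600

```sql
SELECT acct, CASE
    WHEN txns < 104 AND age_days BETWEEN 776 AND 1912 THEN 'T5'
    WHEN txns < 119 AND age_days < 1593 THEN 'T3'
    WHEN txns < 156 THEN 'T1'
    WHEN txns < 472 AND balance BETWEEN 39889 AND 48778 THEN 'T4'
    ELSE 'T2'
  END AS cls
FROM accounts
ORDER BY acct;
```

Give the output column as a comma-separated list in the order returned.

T2, T2, T4, T5, T2, T2, T5, T2, T1, T3, T2, T2, T2

acct=C16: ELSE → T2
acct=C30: ELSE → T2
acct=C36: txns < 472 AND balance BETWEEN 39889 AND 48778 → T4
acct=C40: txns < 104 AND age_days BETWEEN 776 AND 1912 → T5
acct=C64: ELSE → T2
acct=C67: ELSE → T2
acct=C69: txns < 104 AND age_days BETWEEN 776 AND 1912 → T5
acct=C77: ELSE → T2
acct=C78: txns < 156 → T1
acct=C81: txns < 119 AND age_days < 1593 → T3
acct=C87: ELSE → T2
acct=C92: ELSE → T2
acct=C97: ELSE → T2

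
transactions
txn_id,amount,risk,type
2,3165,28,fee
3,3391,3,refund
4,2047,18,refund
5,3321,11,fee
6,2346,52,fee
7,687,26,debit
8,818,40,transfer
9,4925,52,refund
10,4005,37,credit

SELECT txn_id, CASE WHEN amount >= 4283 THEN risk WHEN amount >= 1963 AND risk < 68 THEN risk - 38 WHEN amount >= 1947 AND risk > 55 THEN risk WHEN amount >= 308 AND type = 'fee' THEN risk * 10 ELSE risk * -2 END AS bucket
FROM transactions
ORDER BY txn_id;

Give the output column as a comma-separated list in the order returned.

txn_id=2: amount >= 1963 AND risk < 68 → -10
txn_id=3: amount >= 1963 AND risk < 68 → -35
txn_id=4: amount >= 1963 AND risk < 68 → -20
txn_id=5: amount >= 1963 AND risk < 68 → -27
txn_id=6: amount >= 1963 AND risk < 68 → 14
txn_id=7: ELSE → -52
txn_id=8: ELSE → -80
txn_id=9: amount >= 4283 → 52
txn_id=10: amount >= 1963 AND risk < 68 → -1

-10, -35, -20, -27, 14, -52, -80, 52, -1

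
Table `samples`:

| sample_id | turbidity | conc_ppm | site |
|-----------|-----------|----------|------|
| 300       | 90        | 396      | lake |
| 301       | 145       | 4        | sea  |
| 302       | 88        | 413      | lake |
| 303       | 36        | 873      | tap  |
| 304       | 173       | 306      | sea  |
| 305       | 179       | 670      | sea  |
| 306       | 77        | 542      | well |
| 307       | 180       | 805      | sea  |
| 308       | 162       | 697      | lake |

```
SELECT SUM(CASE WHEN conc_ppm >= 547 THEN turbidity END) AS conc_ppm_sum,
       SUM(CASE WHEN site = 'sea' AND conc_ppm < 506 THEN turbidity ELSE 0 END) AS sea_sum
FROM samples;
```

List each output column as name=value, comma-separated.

[conc_ppm_sum: conc_ppm >= 547]
sample_id=300: ✗
sample_id=301: ✗
sample_id=302: ✗
sample_id=303: ✓ → 36
sample_id=304: ✗
sample_id=305: ✓ → 179
sample_id=306: ✗
sample_id=307: ✓ → 180
sample_id=308: ✓ → 162
conc_ppm_sum = 36 + 179 + 180 + 162 = 557
—
[sea_sum: site = 'sea' AND conc_ppm < 506]
sample_id=300: ✗
sample_id=301: ✓ → 145
sample_id=302: ✗
sample_id=303: ✗
sample_id=304: ✓ → 173
sample_id=305: ✗
sample_id=306: ✗
sample_id=307: ✗
sample_id=308: ✗
sea_sum = 145 + 173 = 318

conc_ppm_sum=557, sea_sum=318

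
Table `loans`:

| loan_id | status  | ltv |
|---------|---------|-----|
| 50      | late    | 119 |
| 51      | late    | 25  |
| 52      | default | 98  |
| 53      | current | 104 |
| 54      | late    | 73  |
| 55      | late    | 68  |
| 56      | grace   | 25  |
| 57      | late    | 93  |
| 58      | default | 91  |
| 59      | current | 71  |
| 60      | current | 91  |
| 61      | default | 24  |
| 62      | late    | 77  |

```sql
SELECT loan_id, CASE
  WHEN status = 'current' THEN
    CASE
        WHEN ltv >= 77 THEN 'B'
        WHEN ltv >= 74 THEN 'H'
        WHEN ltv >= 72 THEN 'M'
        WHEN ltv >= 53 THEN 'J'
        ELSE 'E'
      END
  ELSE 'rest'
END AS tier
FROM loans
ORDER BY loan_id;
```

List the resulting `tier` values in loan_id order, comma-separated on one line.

rest, rest, rest, B, rest, rest, rest, rest, rest, J, B, rest, rest

loan_id=50: status='late' → outer ELSE → rest
loan_id=51: status='late' → outer ELSE → rest
loan_id=52: status='default' → outer ELSE → rest
loan_id=53: status='current' → inner[ltv >= 77] → B
loan_id=54: status='late' → outer ELSE → rest
loan_id=55: status='late' → outer ELSE → rest
loan_id=56: status='grace' → outer ELSE → rest
loan_id=57: status='late' → outer ELSE → rest
loan_id=58: status='default' → outer ELSE → rest
loan_id=59: status='current' → inner[ltv >= 53] → J
loan_id=60: status='current' → inner[ltv >= 77] → B
loan_id=61: status='default' → outer ELSE → rest
loan_id=62: status='late' → outer ELSE → rest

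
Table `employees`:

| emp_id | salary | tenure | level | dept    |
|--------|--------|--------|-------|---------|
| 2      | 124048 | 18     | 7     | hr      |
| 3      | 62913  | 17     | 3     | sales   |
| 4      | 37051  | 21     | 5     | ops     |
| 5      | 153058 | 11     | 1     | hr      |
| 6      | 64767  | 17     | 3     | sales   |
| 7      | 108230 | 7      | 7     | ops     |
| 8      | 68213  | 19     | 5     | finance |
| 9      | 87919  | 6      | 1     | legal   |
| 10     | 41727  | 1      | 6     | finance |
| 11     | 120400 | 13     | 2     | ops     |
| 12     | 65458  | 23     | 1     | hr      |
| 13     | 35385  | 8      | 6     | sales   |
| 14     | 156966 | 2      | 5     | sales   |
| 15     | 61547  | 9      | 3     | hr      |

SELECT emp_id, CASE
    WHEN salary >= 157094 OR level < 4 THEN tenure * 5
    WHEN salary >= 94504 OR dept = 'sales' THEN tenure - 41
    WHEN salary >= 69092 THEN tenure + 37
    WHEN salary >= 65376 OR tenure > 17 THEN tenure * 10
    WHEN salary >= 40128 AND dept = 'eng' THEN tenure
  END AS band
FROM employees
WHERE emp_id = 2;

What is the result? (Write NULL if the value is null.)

-23

emp_id = 2: salary=124048, tenure=18, level=7, dept=hr.
salary >= 157094 OR level < 4 → false
salary >= 94504 OR dept = 'sales' → true → -23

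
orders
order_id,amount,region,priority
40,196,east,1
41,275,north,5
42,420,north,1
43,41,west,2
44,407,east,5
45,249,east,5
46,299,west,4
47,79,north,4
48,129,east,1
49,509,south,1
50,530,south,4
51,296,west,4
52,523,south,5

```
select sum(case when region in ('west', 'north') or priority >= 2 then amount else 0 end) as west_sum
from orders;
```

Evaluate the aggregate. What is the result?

order_id=40: ✗
order_id=41: ✓ → 275
order_id=42: ✓ → 420
order_id=43: ✓ → 41
order_id=44: ✓ → 407
order_id=45: ✓ → 249
order_id=46: ✓ → 299
order_id=47: ✓ → 79
order_id=48: ✗
order_id=49: ✗
order_id=50: ✓ → 530
order_id=51: ✓ → 296
order_id=52: ✓ → 523
west_sum = 275 + 420 + 41 + 407 + 249 + 299 + 79 + 530 + 296 + 523 = 3119

3119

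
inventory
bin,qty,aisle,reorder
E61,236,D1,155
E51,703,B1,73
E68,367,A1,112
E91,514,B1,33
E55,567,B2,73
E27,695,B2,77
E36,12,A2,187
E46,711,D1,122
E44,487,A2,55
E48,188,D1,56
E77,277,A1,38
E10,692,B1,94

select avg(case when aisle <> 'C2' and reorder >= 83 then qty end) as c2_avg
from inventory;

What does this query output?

bin=E61: ✓ → 236
bin=E51: ✗
bin=E68: ✓ → 367
bin=E91: ✗
bin=E55: ✗
bin=E27: ✗
bin=E36: ✓ → 12
bin=E46: ✓ → 711
bin=E44: ✗
bin=E48: ✗
bin=E77: ✗
bin=E10: ✓ → 692
c2_avg = (236 + 367 + 12 + 711 + 692) / 5 = 403.6

403.6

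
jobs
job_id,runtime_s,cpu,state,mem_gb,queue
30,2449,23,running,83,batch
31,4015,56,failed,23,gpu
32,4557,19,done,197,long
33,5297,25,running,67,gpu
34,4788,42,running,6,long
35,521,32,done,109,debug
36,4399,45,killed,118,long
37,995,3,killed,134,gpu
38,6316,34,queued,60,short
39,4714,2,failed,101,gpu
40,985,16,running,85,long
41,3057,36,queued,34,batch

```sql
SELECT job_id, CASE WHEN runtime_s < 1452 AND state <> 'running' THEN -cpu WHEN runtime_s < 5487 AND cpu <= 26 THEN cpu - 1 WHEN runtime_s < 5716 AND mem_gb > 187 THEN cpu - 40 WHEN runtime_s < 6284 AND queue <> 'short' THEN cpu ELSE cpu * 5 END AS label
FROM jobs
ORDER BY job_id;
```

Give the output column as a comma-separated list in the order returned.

22, 56, 18, 24, 42, -32, 45, -3, 170, 1, 15, 36

job_id=30: runtime_s < 5487 AND cpu <= 26 → 22
job_id=31: runtime_s < 6284 AND queue <> 'short' → 56
job_id=32: runtime_s < 5487 AND cpu <= 26 → 18
job_id=33: runtime_s < 5487 AND cpu <= 26 → 24
job_id=34: runtime_s < 6284 AND queue <> 'short' → 42
job_id=35: runtime_s < 1452 AND state <> 'running' → -32
job_id=36: runtime_s < 6284 AND queue <> 'short' → 45
job_id=37: runtime_s < 1452 AND state <> 'running' → -3
job_id=38: ELSE → 170
job_id=39: runtime_s < 5487 AND cpu <= 26 → 1
job_id=40: runtime_s < 5487 AND cpu <= 26 → 15
job_id=41: runtime_s < 6284 AND queue <> 'short' → 36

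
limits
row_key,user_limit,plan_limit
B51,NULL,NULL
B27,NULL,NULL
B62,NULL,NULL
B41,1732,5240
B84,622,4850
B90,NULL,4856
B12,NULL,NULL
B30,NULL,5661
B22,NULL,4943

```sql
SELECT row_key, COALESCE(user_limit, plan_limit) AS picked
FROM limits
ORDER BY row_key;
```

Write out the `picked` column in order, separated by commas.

NULL, 4943, NULL, 5661, 1732, NULL, NULL, 622, 4856

row_key=B12: user_limit=NULL, plan_limit=NULL (all NULL) → NULL
row_key=B22: user_limit=NULL, plan_limit=4943 → 4943
row_key=B27: user_limit=NULL, plan_limit=NULL (all NULL) → NULL
row_key=B30: user_limit=NULL, plan_limit=5661 → 5661
row_key=B41: user_limit=1732 → 1732
row_key=B51: user_limit=NULL, plan_limit=NULL (all NULL) → NULL
row_key=B62: user_limit=NULL, plan_limit=NULL (all NULL) → NULL
row_key=B84: user_limit=622 → 622
row_key=B90: user_limit=NULL, plan_limit=4856 → 4856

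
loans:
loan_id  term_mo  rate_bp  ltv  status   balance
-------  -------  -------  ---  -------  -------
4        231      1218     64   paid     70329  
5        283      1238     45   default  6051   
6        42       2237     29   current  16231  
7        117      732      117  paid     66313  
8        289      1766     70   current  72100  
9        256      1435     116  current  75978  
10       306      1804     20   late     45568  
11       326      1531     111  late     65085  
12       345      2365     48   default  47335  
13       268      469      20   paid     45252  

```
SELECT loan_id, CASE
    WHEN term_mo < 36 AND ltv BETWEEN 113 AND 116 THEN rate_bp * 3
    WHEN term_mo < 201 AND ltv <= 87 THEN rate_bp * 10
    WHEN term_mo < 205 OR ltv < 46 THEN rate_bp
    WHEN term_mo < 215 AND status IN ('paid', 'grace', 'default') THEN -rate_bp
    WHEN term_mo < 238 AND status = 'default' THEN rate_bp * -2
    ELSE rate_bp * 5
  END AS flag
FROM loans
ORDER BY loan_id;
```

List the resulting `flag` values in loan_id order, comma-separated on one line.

6090, 1238, 22370, 732, 8830, 7175, 1804, 7655, 11825, 469

loan_id=4: ELSE → 6090
loan_id=5: term_mo < 205 OR ltv < 46 → 1238
loan_id=6: term_mo < 201 AND ltv <= 87 → 22370
loan_id=7: term_mo < 205 OR ltv < 46 → 732
loan_id=8: ELSE → 8830
loan_id=9: ELSE → 7175
loan_id=10: term_mo < 205 OR ltv < 46 → 1804
loan_id=11: ELSE → 7655
loan_id=12: ELSE → 11825
loan_id=13: term_mo < 205 OR ltv < 46 → 469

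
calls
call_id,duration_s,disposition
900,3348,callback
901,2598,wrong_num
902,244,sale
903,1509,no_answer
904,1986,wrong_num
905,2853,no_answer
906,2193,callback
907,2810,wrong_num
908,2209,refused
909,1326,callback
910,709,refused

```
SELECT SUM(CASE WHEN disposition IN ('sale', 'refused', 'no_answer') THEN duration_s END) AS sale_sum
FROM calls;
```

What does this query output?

7524

call_id=900: ✗
call_id=901: ✗
call_id=902: ✓ → 244
call_id=903: ✓ → 1509
call_id=904: ✗
call_id=905: ✓ → 2853
call_id=906: ✗
call_id=907: ✗
call_id=908: ✓ → 2209
call_id=909: ✗
call_id=910: ✓ → 709
sale_sum = 244 + 1509 + 2853 + 2209 + 709 = 7524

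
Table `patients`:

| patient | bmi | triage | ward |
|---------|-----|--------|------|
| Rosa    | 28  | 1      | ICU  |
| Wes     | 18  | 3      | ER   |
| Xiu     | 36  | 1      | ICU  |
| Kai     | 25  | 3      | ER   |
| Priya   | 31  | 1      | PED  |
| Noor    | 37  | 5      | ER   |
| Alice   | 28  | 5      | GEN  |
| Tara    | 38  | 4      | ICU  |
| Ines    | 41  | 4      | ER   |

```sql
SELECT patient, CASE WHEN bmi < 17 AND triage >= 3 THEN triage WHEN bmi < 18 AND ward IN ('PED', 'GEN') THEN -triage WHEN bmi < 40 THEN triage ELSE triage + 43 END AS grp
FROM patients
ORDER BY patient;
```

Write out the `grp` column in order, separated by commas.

patient=Alice: bmi < 40 → 5
patient=Ines: ELSE → 47
patient=Kai: bmi < 40 → 3
patient=Noor: bmi < 40 → 5
patient=Priya: bmi < 40 → 1
patient=Rosa: bmi < 40 → 1
patient=Tara: bmi < 40 → 4
patient=Wes: bmi < 40 → 3
patient=Xiu: bmi < 40 → 1

5, 47, 3, 5, 1, 1, 4, 3, 1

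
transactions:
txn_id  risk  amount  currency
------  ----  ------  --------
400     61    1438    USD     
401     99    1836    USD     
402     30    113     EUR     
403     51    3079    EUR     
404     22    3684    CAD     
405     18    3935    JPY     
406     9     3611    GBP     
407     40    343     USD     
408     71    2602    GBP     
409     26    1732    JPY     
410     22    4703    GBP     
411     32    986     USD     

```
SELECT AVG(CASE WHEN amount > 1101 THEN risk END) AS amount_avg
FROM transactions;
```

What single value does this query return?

42.1111111111

txn_id=400: ✓ → 61
txn_id=401: ✓ → 99
txn_id=402: ✗
txn_id=403: ✓ → 51
txn_id=404: ✓ → 22
txn_id=405: ✓ → 18
txn_id=406: ✓ → 9
txn_id=407: ✗
txn_id=408: ✓ → 71
txn_id=409: ✓ → 26
txn_id=410: ✓ → 22
txn_id=411: ✗
amount_avg = (61 + 99 + 51 + 22 + 18 + 9 + 71 + 26 + 22) / 9 = 42.1111111111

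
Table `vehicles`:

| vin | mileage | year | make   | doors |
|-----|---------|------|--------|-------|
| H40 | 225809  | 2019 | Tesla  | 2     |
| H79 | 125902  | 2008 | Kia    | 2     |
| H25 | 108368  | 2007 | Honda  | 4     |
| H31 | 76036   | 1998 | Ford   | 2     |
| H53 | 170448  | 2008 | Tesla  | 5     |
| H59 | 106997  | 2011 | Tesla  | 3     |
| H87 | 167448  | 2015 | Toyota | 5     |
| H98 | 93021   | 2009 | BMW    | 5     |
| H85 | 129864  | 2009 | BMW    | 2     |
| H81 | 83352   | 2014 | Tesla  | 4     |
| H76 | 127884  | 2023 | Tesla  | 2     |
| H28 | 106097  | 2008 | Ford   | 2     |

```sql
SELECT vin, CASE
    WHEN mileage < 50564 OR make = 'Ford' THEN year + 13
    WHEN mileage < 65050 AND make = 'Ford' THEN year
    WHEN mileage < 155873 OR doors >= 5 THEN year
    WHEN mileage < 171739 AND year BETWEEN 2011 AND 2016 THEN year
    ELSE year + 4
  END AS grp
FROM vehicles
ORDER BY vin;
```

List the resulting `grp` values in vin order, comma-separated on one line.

2007, 2021, 2011, 2023, 2008, 2011, 2023, 2008, 2014, 2009, 2015, 2009

vin=H25: mileage < 155873 OR doors >= 5 → 2007
vin=H28: mileage < 50564 OR make = 'Ford' → 2021
vin=H31: mileage < 50564 OR make = 'Ford' → 2011
vin=H40: ELSE → 2023
vin=H53: mileage < 155873 OR doors >= 5 → 2008
vin=H59: mileage < 155873 OR doors >= 5 → 2011
vin=H76: mileage < 155873 OR doors >= 5 → 2023
vin=H79: mileage < 155873 OR doors >= 5 → 2008
vin=H81: mileage < 155873 OR doors >= 5 → 2014
vin=H85: mileage < 155873 OR doors >= 5 → 2009
vin=H87: mileage < 155873 OR doors >= 5 → 2015
vin=H98: mileage < 155873 OR doors >= 5 → 2009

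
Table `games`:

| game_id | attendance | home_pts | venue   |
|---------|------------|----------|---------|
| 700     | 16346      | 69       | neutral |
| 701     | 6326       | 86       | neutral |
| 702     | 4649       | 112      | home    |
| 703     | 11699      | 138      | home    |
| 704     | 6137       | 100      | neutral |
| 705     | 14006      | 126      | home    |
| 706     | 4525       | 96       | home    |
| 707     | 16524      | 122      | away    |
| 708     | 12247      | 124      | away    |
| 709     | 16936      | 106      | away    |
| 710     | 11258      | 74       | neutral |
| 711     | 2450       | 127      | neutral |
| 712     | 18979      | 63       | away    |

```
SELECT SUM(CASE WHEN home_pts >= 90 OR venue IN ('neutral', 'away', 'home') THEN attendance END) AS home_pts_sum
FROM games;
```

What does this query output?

game_id=700: ✓ → 16346
game_id=701: ✓ → 6326
game_id=702: ✓ → 4649
game_id=703: ✓ → 11699
game_id=704: ✓ → 6137
game_id=705: ✓ → 14006
game_id=706: ✓ → 4525
game_id=707: ✓ → 16524
game_id=708: ✓ → 12247
game_id=709: ✓ → 16936
game_id=710: ✓ → 11258
game_id=711: ✓ → 2450
game_id=712: ✓ → 18979
home_pts_sum = 16346 + 6326 + 4649 + 11699 + 6137 + 14006 + 4525 + 16524 + 12247 + 16936 + 11258 + 2450 + 18979 = 142082

142082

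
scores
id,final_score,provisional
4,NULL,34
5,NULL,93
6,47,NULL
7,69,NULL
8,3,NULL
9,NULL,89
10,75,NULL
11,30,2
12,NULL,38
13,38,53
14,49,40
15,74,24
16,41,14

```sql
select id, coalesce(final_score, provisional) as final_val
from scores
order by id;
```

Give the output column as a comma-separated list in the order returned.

id=4: final_score=NULL, provisional=34 → 34
id=5: final_score=NULL, provisional=93 → 93
id=6: final_score=47 → 47
id=7: final_score=69 → 69
id=8: final_score=3 → 3
id=9: final_score=NULL, provisional=89 → 89
id=10: final_score=75 → 75
id=11: final_score=30 → 30
id=12: final_score=NULL, provisional=38 → 38
id=13: final_score=38 → 38
id=14: final_score=49 → 49
id=15: final_score=74 → 74
id=16: final_score=41 → 41

34, 93, 47, 69, 3, 89, 75, 30, 38, 38, 49, 74, 41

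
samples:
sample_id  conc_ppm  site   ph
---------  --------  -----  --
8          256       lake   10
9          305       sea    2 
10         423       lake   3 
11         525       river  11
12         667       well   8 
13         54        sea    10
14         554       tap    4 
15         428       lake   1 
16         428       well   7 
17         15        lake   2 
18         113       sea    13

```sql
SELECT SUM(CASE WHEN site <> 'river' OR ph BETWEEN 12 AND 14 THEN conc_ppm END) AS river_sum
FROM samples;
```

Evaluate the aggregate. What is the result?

sample_id=8: ✓ → 256
sample_id=9: ✓ → 305
sample_id=10: ✓ → 423
sample_id=11: ✗
sample_id=12: ✓ → 667
sample_id=13: ✓ → 54
sample_id=14: ✓ → 554
sample_id=15: ✓ → 428
sample_id=16: ✓ → 428
sample_id=17: ✓ → 15
sample_id=18: ✓ → 113
river_sum = 256 + 305 + 423 + 667 + 54 + 554 + 428 + 428 + 15 + 113 = 3243

3243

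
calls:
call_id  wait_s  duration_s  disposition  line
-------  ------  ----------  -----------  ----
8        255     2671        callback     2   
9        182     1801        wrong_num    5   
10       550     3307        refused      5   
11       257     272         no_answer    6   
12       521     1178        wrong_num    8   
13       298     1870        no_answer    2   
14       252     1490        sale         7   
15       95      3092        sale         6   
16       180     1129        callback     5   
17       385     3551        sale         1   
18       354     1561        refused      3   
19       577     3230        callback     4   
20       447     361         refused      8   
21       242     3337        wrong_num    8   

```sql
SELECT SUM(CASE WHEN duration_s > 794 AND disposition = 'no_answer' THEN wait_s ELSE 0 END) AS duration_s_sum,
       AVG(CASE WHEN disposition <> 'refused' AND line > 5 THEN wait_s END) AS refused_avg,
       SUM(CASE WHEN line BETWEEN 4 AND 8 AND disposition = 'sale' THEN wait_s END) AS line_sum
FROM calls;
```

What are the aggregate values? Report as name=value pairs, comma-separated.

duration_s_sum=298, refused_avg=273.4, line_sum=347

[duration_s_sum: duration_s > 794 AND disposition = 'no_answer']
call_id=8: ✗
call_id=9: ✗
call_id=10: ✗
call_id=11: ✗
call_id=12: ✗
call_id=13: ✓ → 298
call_id=14: ✗
call_id=15: ✗
call_id=16: ✗
call_id=17: ✗
call_id=18: ✗
call_id=19: ✗
call_id=20: ✗
call_id=21: ✗
duration_s_sum = 298
—
[refused_avg: disposition <> 'refused' AND line > 5]
call_id=8: ✗
call_id=9: ✗
call_id=10: ✗
call_id=11: ✓ → 257
call_id=12: ✓ → 521
call_id=13: ✗
call_id=14: ✓ → 252
call_id=15: ✓ → 95
call_id=16: ✗
call_id=17: ✗
call_id=18: ✗
call_id=19: ✗
call_id=20: ✗
call_id=21: ✓ → 242
refused_avg = (257 + 521 + 252 + 95 + 242) / 5 = 273.4
—
[line_sum: line BETWEEN 4 AND 8 AND disposition = 'sale']
call_id=8: ✗
call_id=9: ✗
call_id=10: ✗
call_id=11: ✗
call_id=12: ✗
call_id=13: ✗
call_id=14: ✓ → 252
call_id=15: ✓ → 95
call_id=16: ✗
call_id=17: ✗
call_id=18: ✗
call_id=19: ✗
call_id=20: ✗
call_id=21: ✗
line_sum = 252 + 95 = 347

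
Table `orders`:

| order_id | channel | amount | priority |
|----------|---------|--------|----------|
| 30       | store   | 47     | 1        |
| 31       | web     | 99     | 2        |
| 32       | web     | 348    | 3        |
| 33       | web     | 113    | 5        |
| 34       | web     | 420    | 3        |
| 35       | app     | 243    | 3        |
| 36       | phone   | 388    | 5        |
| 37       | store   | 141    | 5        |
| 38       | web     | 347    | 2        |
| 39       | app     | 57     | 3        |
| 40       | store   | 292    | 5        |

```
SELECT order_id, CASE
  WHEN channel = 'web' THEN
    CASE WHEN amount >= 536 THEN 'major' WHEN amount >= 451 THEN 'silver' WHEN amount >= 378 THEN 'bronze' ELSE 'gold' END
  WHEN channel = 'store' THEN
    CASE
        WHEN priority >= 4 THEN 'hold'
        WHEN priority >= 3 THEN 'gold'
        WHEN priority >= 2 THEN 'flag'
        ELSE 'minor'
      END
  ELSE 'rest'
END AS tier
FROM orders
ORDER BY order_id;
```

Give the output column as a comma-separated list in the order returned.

order_id=30: channel='store' → inner[ELSE] → minor
order_id=31: channel='web' → inner[ELSE] → gold
order_id=32: channel='web' → inner[ELSE] → gold
order_id=33: channel='web' → inner[ELSE] → gold
order_id=34: channel='web' → inner[amount >= 378] → bronze
order_id=35: channel='app' → outer ELSE → rest
order_id=36: channel='phone' → outer ELSE → rest
order_id=37: channel='store' → inner[priority >= 4] → hold
order_id=38: channel='web' → inner[ELSE] → gold
order_id=39: channel='app' → outer ELSE → rest
order_id=40: channel='store' → inner[priority >= 4] → hold

minor, gold, gold, gold, bronze, rest, rest, hold, gold, rest, hold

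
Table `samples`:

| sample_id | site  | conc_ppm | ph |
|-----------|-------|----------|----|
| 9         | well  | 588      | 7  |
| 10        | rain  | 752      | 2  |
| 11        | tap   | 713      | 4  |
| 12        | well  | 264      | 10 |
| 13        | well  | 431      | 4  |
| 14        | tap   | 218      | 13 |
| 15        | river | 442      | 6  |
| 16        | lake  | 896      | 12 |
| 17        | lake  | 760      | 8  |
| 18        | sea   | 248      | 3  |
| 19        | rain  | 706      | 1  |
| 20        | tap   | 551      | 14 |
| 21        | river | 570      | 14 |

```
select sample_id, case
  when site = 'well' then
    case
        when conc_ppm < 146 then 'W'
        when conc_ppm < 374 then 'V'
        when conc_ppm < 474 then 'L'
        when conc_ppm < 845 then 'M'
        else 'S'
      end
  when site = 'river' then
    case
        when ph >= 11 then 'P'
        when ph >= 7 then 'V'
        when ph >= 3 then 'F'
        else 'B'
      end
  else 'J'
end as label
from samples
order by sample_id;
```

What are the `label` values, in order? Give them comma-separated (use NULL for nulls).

M, J, J, V, L, J, F, J, J, J, J, J, P

sample_id=9: site='well' → inner[conc_ppm < 845] → M
sample_id=10: site='rain' → outer ELSE → J
sample_id=11: site='tap' → outer ELSE → J
sample_id=12: site='well' → inner[conc_ppm < 374] → V
sample_id=13: site='well' → inner[conc_ppm < 474] → L
sample_id=14: site='tap' → outer ELSE → J
sample_id=15: site='river' → inner[ph >= 3] → F
sample_id=16: site='lake' → outer ELSE → J
sample_id=17: site='lake' → outer ELSE → J
sample_id=18: site='sea' → outer ELSE → J
sample_id=19: site='rain' → outer ELSE → J
sample_id=20: site='tap' → outer ELSE → J
sample_id=21: site='river' → inner[ph >= 11] → P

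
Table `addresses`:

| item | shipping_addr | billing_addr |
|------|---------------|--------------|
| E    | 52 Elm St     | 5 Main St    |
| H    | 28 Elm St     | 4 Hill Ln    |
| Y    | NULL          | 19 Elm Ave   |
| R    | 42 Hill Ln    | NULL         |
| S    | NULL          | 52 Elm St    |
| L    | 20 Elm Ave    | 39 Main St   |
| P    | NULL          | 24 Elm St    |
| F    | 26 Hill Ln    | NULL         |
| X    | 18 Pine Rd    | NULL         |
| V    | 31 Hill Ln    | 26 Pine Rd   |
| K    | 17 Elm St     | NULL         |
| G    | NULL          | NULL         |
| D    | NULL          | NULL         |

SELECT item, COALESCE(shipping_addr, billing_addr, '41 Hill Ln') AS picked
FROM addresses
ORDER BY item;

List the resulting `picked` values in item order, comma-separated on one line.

41 Hill Ln, 52 Elm St, 26 Hill Ln, 41 Hill Ln, 28 Elm St, 17 Elm St, 20 Elm Ave, 24 Elm St, 42 Hill Ln, 52 Elm St, 31 Hill Ln, 18 Pine Rd, 19 Elm Ave

item=D: shipping_addr=NULL, billing_addr=NULL, → literal 41 Hill Ln → 41 Hill Ln
item=E: shipping_addr=52 Elm St → 52 Elm St
item=F: shipping_addr=26 Hill Ln → 26 Hill Ln
item=G: shipping_addr=NULL, billing_addr=NULL, → literal 41 Hill Ln → 41 Hill Ln
item=H: shipping_addr=28 Elm St → 28 Elm St
item=K: shipping_addr=17 Elm St → 17 Elm St
item=L: shipping_addr=20 Elm Ave → 20 Elm Ave
item=P: shipping_addr=NULL, billing_addr=24 Elm St → 24 Elm St
item=R: shipping_addr=42 Hill Ln → 42 Hill Ln
item=S: shipping_addr=NULL, billing_addr=52 Elm St → 52 Elm St
item=V: shipping_addr=31 Hill Ln → 31 Hill Ln
item=X: shipping_addr=18 Pine Rd → 18 Pine Rd
item=Y: shipping_addr=NULL, billing_addr=19 Elm Ave → 19 Elm Ave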